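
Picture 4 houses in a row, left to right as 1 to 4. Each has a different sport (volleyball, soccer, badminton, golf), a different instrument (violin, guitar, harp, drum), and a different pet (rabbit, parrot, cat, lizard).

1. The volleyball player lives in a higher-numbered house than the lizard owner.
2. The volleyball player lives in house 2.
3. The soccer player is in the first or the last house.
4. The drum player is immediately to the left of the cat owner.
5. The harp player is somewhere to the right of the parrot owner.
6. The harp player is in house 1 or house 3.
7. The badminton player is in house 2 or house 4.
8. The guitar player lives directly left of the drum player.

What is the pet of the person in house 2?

parrot

Clue 2: the volleyball player is in house 2.
From clue 6, the harp player must be in house 3.
House 3's sport must be golf (nothing else left).
House 4's sport must be badminton (nothing else left).
House 2's instrument must be drum (nothing else left).
That leaves violin as the instrument for house 4.
Clue 1: the lizard owner is in house 1.
The cat owner is in house 3 (clue 4).
House 1's sport must be soccer (nothing else left).
House 1 instrument: only guitar fits.
House 4 pet: only rabbit fits.
That leaves parrot as the pet for house 2.
So: house 1 = soccer/guitar/lizard, house 2 = volleyball/drum/parrot, house 3 = golf/harp/cat, house 4 = badminton/violin/rabbit.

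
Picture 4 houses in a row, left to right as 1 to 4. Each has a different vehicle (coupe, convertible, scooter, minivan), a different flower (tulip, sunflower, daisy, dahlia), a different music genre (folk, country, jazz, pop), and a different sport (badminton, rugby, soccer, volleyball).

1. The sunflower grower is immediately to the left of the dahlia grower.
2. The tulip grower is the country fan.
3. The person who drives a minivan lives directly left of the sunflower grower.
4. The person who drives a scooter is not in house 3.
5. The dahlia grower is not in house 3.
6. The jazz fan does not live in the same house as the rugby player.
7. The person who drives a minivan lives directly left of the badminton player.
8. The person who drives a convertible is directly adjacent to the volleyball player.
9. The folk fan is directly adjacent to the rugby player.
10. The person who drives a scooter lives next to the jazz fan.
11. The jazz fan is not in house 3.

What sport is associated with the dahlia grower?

rugby

By clue 1, the sunflower grower is in house 3.
By clue 1, the dahlia grower is in house 4.
Clue 3 places the person who drives a minivan in house 2.
The badminton player is in house 3 (clue 7).
From clue 10, the jazz fan must be in house 2.
House 1 vehicle: only scooter fits.
That leaves coupe as the vehicle for house 4.
The only music genre still possible for house 4 is pop.
Clue 2 places the tulip grower in house 1.
Clue 9 places the folk fan in house 3.
By clue 9, the rugby player is in house 4.
That leaves convertible as the vehicle for house 3.
House 2's flower must be daisy (nothing else left).
The only music genre still possible for house 1 is country.
House 1's sport must be soccer (nothing else left).
The only sport still possible for house 2 is volleyball.
So: house 1 = scooter/tulip/country/soccer, house 2 = minivan/daisy/jazz/volleyball, house 3 = convertible/sunflower/folk/badminton, house 4 = coupe/dahlia/pop/rugby.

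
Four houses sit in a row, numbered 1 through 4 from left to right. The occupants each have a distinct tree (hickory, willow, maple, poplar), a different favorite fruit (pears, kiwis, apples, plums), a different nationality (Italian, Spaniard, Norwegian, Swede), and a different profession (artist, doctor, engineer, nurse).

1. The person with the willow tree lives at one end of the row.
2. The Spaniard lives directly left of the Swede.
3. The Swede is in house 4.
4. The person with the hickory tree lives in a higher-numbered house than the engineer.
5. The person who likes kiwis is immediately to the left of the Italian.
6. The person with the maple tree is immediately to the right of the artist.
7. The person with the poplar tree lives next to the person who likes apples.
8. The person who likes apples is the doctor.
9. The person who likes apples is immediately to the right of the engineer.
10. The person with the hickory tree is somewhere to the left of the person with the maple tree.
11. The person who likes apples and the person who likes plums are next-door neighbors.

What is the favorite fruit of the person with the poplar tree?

plums

Clue 3 places the Swede in house 4.
The Spaniard is in house 3 (clue 2).
That leaves Norwegian as the nationality for house 1.
So house 2 gets Italian for nationality.
Clue 5: the person who likes kiwis is in house 1.
So house 4 gets nurse for profession.
House 1's profession must be engineer (nothing else left).
By clue 9, the person who likes apples is in house 2.
Clue 11 places the person who likes plums in house 3.
That leaves pears as the favorite fruit for house 4.
Clue 8 places the doctor in house 2.
House 2's tree must be hickory (nothing else left).
That leaves artist as the profession for house 3.
By clue 6, the person with the maple tree is in house 4.
House 3 tree: only poplar fits.
House 1 tree: only willow fits.
So: house 1 = willow/kiwis/Norwegian/engineer, house 2 = hickory/apples/Italian/doctor, house 3 = poplar/plums/Spaniard/artist, house 4 = maple/pears/Swede/nurse.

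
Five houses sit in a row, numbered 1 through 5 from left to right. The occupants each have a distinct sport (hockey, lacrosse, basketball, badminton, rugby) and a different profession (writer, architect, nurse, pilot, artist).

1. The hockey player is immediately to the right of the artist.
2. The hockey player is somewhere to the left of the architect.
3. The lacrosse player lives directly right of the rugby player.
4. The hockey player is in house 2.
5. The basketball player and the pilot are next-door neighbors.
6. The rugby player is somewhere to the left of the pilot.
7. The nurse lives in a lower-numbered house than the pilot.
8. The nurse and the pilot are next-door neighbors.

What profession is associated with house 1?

Clue 4 places the hockey player in house 2.
Clue 1 places the artist in house 1.
So house 2 gets writer for profession.
That leaves badminton as the sport for house 1.
The lacrosse player is narrowed to house 4 or 5; consider each.
Placing it in house 5 leads to a contradiction, so it's in house 4.
By clue 3, the rugby player is in house 3.
That leaves basketball as the sport for house 5.
Clue 5: the pilot is in house 4.
From clue 7, the nurse must be in house 3.
The only profession still possible for house 5 is architect.
So: house 1 = badminton/artist, house 2 = hockey/writer, house 3 = rugby/nurse, house 4 = lacrosse/pilot, house 5 = basketball/architect.

artist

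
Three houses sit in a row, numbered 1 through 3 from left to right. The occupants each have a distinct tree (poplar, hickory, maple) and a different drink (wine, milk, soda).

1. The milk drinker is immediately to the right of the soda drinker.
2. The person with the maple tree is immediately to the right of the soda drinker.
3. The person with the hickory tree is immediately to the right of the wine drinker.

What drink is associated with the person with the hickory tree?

soda

That leaves poplar as the tree for house 1.
House 3 drink: only milk fits.
The soda drinker is in house 2 (clue 1).
From clue 2, the person with the maple tree must be in house 3.
The only tree still possible for house 2 is hickory.
The only drink still possible for house 1 is wine.
So: house 1 = poplar/wine, house 2 = hickory/soda, house 3 = maple/milk.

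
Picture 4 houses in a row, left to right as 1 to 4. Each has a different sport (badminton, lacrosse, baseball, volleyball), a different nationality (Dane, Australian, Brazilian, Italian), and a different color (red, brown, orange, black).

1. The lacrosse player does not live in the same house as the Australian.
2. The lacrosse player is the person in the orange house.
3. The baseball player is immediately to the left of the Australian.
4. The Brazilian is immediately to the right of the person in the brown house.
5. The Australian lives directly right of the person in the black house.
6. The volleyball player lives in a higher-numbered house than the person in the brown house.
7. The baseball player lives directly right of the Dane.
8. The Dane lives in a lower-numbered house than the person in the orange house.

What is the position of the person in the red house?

House 1 sport: only badminton fits.
The baseball player is narrowed to house 2 or 3; consider each.
Placing it in house 3 leads to a contradiction, so it's in house 2.
Clue 3 places the Australian in house 3.
From clue 5, the person in the black house must be in house 2.
By clue 7, the Dane is in house 1.
Clue 1: the lacrosse player is in house 4.
The person in the orange house is in house 4 (clue 2).
House 3 sport: only volleyball fits.
Clue 6 places the person in the brown house in house 1.
That leaves red as the color for house 3.
Clue 4 places the Brazilian in house 2.
That leaves Italian as the nationality for house 4.
So: house 1 = badminton/Dane/brown, house 2 = baseball/Brazilian/black, house 3 = volleyball/Australian/red, house 4 = lacrosse/Italian/orange.

3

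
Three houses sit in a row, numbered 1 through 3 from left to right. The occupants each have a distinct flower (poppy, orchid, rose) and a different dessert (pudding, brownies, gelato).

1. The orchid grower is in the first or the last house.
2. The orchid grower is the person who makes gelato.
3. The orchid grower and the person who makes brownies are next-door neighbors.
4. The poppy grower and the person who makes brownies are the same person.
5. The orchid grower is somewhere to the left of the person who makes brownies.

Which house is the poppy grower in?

2

Clue 3 places the person who makes brownies in house 2.
Clue 4 places the poppy grower in house 2.
The orchid grower is in house 1 (clue 5).
House 3 flower: only rose fits.
By clue 2, the person who makes gelato is in house 1.
House 3's dessert must be pudding (nothing else left).
So: house 1 = orchid/gelato, house 2 = poppy/brownies, house 3 = rose/pudding.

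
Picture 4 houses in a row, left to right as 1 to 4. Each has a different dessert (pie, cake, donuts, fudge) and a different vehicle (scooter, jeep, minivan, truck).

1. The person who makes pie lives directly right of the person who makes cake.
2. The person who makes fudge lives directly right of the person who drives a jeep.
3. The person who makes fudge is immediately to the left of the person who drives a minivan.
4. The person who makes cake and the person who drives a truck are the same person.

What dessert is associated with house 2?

pie

The person who makes fudge is narrowed to house 2 or 3; consider each.
Placing it in house 2 leads to a contradiction, so it's in house 3.
By clue 2, the person who drives a jeep is in house 2.
Clue 3 places the person who drives a minivan in house 4.
The person who makes pie is in house 2 (clue 1).
The person who makes cake is in house 1 (clue 1).
Clue 4: the person who drives a truck is in house 1.
So house 4 gets donuts for dessert.
The only vehicle still possible for house 3 is scooter.
So: house 1 = cake/truck, house 2 = pie/jeep, house 3 = fudge/scooter, house 4 = donuts/minivan.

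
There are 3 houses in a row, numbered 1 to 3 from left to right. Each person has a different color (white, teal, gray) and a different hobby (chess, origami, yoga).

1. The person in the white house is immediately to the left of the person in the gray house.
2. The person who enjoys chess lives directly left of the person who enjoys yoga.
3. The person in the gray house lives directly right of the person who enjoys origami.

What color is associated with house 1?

So house 3 gets yoga for hobby.
Clue 2 places the person who enjoys chess in house 2.
That leaves origami as the hobby for house 1.
The person in the gray house is in house 2 (clue 3).
The only color still possible for house 3 is teal.
The only color still possible for house 1 is white.
So: house 1 = white/origami, house 2 = gray/chess, house 3 = teal/yoga.

white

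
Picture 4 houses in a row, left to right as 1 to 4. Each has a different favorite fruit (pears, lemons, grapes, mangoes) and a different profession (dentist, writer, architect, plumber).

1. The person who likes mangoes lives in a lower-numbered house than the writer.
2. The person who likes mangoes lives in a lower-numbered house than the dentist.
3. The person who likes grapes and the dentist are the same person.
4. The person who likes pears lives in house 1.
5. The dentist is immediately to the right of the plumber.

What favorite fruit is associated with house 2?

Clue 4: the person who likes pears is in house 1.
The only profession still possible for house 1 is architect.
House 2's profession must be plumber (nothing else left).
By clue 5, the dentist is in house 3.
House 4's profession must be writer (nothing else left).
Clue 2: the person who likes mangoes is in house 2.
By clue 3, the person who likes grapes is in house 3.
The only favorite fruit still possible for house 4 is lemons.
So: house 1 = pears/architect, house 2 = mangoes/plumber, house 3 = grapes/dentist, house 4 = lemons/writer.

mangoes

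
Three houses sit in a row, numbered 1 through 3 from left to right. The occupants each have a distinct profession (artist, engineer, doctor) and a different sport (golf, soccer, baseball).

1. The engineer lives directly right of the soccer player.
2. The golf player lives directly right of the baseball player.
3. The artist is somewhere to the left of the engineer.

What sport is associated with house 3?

golf

So house 3 gets golf for sport.
By clue 2, the baseball player is in house 2.
So house 1 gets soccer for sport.
Clue 1: the engineer is in house 2.
Clue 3: the artist is in house 1.
That leaves doctor as the profession for house 3.
So: house 1 = artist/soccer, house 2 = engineer/baseball, house 3 = doctor/golf.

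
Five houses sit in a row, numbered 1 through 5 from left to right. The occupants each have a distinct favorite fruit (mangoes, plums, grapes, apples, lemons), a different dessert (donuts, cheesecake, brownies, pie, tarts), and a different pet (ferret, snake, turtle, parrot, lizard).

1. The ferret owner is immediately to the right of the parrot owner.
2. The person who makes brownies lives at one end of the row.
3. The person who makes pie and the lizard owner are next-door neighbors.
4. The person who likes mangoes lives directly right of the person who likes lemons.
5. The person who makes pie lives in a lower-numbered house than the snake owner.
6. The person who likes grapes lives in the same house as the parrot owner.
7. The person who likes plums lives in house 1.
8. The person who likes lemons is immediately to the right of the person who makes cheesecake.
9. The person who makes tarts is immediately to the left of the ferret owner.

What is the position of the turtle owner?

2

The person who likes plums is in house 1 (clue 7).
The person who makes brownies is narrowed to house 1 or 5; consider each.
Placing it in house 1 leads to a contradiction, so it's in house 5.
The person who likes grapes is narrowed to house 2 or 3 or 4; consider each.
Placing it in house 2 and house 3 leads to a contradiction, so it's in house 4.
From clue 6, the parrot owner must be in house 4.
By clue 1, the ferret owner is in house 5.
Clue 4: the person who likes mangoes is in house 3.
Clue 4: the person who likes lemons is in house 2.
From clue 8, the person who makes cheesecake must be in house 1.
The person who makes tarts is in house 4 (clue 9).
That leaves apples as the favorite fruit for house 5.
From clue 5, the person who makes pie must be in house 2.
The snake owner is in house 3 (clue 5).
The only dessert still possible for house 3 is donuts.
By clue 3, the lizard owner is in house 1.
House 2's pet must be turtle (nothing else left).
So: house 1 = plums/cheesecake/lizard, house 2 = lemons/pie/turtle, house 3 = mangoes/donuts/snake, house 4 = grapes/tarts/parrot, house 5 = apples/brownies/ferret.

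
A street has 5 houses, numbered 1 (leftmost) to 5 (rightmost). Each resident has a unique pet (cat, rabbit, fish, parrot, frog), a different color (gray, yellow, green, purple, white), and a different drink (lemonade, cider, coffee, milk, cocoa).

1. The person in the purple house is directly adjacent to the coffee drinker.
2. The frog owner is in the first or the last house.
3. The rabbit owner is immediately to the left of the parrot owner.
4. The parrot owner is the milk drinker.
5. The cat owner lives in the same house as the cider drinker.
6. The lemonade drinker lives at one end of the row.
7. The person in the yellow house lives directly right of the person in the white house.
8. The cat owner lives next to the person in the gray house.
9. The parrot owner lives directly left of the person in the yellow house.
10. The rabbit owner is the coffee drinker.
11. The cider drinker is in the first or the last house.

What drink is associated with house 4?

The cat owner is narrowed to house 1 or 5; consider each.
Placing it in house 5 leads to a contradiction, so it's in house 1.
By clue 5, the cider drinker is in house 1.
Clue 8 places the person in the gray house in house 2.
The only pet still possible for house 5 is frog.
House 5's drink must be lemonade (nothing else left).
The parrot owner is narrowed to house 3 or 4; consider each.
Placing it in house 4 leads to a contradiction, so it's in house 3.
Clue 3 places the rabbit owner in house 2.
By clue 4, the milk drinker is in house 3.
From clue 9, the person in the yellow house must be in house 4.
Clue 10: the coffee drinker is in house 2.
That leaves fish as the pet for house 4.
The only color still possible for house 3 is white.
House 5 color: only green fits.
House 4's drink must be cocoa (nothing else left).
The only color still possible for house 1 is purple.
So: house 1 = cat/purple/cider, house 2 = rabbit/gray/coffee, house 3 = parrot/white/milk, house 4 = fish/yellow/cocoa, house 5 = frog/green/lemonade.

cocoa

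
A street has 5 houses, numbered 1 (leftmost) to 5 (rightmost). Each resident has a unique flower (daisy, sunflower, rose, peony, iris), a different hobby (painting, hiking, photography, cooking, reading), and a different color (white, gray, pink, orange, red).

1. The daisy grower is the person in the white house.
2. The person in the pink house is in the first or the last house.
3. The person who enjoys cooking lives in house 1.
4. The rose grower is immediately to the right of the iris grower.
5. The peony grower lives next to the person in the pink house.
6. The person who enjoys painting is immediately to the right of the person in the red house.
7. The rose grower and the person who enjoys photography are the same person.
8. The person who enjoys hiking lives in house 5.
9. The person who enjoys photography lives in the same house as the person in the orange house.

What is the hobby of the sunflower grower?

cooking

Clue 3 places the person who enjoys cooking in house 1.
The person who enjoys hiking is in house 5 (clue 8).
The peony grower is narrowed to house 2 or 4; consider each.
Placing it in house 4 leads to a contradiction, so it's in house 2.
By clue 5, the person in the pink house is in house 1.
By clue 4, the rose grower is in house 4.
By clue 4, the iris grower is in house 3.
The person who enjoys photography is in house 4 (clue 7).
Clue 9 places the person in the orange house in house 4.
The only flower still possible for house 1 is sunflower.
The only flower still possible for house 5 is daisy.
The only hobby still possible for house 2 is reading.
House 3 hobby: only painting fits.
From clue 1, the person in the white house must be in house 5.
From clue 6, the person in the red house must be in house 2.
The only color still possible for house 3 is gray.
So: house 1 = sunflower/cooking/pink, house 2 = peony/reading/red, house 3 = iris/painting/gray, house 4 = rose/photography/orange, house 5 = daisy/hiking/white.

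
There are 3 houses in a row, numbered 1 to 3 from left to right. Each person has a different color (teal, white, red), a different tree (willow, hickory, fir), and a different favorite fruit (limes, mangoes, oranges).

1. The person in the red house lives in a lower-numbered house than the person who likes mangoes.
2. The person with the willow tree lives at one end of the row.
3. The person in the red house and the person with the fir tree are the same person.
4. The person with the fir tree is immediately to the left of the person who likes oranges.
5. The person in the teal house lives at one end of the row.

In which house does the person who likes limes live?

1

House 1's favorite fruit must be limes (nothing else left).
The person in the red house is narrowed to house 1 or 2; consider each.
Placing it in house 2 leads to a contradiction, so it's in house 1.
From clue 3, the person with the fir tree must be in house 1.
The person who likes oranges is in house 2 (clue 4).
The only color still possible for house 2 is white.
That leaves teal as the color for house 3.
House 2's tree must be hickory (nothing else left).
So house 3 gets willow for tree.
That leaves mangoes as the favorite fruit for house 3.
So: house 1 = red/fir/limes, house 2 = white/hickory/oranges, house 3 = teal/willow/mangoes.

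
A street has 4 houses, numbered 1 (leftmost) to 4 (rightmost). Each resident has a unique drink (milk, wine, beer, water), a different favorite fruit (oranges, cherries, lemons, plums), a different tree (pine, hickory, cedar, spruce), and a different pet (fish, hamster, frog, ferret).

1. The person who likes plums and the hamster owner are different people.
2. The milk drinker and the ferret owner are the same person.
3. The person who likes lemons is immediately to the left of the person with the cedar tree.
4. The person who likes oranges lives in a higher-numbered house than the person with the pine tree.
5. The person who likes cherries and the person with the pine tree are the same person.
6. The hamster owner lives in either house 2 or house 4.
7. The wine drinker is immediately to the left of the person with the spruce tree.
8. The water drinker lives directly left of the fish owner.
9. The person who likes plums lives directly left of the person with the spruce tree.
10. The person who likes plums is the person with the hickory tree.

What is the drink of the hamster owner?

That leaves oranges as the favorite fruit for house 4.
The hamster owner is narrowed to house 2 or 4; consider each.
Placing it in house 2 leads to a contradiction, so it's in house 4.
House 4's drink must be beer (nothing else left).
The water drinker is narrowed to house 1 or 2; consider each.
Placing it in house 2 leads to a contradiction, so it's in house 1.
Clue 8 places the fish owner in house 2.
From clue 2, the milk drinker must be in house 3.
The ferret owner is in house 3 (clue 2).
House 2's drink must be wine (nothing else left).
House 1 tree: only pine fits.
That leaves frog as the pet for house 1.
Clue 5 places the person who likes cherries in house 1.
By clue 7, the person with the spruce tree is in house 3.
Clue 9 places the person who likes plums in house 2.
By clue 10, the person with the hickory tree is in house 2.
House 3's favorite fruit must be lemons (nothing else left).
House 4 tree: only cedar fits.
So: house 1 = water/cherries/pine/frog, house 2 = wine/plums/hickory/fish, house 3 = milk/lemons/spruce/ferret, house 4 = beer/oranges/cedar/hamster.

beer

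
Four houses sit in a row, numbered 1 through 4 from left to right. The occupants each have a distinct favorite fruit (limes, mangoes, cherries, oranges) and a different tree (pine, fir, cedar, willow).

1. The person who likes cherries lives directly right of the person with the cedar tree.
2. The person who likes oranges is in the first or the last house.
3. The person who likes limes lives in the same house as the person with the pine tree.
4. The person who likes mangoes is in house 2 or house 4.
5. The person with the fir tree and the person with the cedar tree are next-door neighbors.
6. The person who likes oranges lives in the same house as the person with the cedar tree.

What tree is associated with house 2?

fir

The person who likes oranges is in house 1 (clue 6).
The person with the cedar tree is in house 1 (clue 6).
Clue 1 places the person who likes cherries in house 2.
By clue 5, the person with the fir tree is in house 2.
So house 3 gets limes for favorite fruit.
So house 4 gets mangoes for favorite fruit.
Clue 3: the person with the pine tree is in house 3.
So house 4 gets willow for tree.
So: house 1 = oranges/cedar, house 2 = cherries/fir, house 3 = limes/pine, house 4 = mangoes/willow.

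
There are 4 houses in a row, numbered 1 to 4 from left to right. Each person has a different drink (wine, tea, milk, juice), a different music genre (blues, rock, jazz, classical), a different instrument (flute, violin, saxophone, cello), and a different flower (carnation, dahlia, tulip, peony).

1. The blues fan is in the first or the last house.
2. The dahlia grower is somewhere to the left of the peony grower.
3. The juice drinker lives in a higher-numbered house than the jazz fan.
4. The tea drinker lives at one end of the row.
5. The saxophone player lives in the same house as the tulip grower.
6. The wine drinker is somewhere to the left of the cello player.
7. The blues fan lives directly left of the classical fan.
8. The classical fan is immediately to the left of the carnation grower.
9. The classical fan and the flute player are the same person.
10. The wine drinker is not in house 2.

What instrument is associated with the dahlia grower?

By clue 7, the blues fan is in house 1.
From clue 7, the classical fan must be in house 2.
From clue 8, the carnation grower must be in house 3.
Clue 9: the flute player is in house 2.
That leaves rock as the music genre for house 4.
Clue 3 places the juice drinker in house 4.
House 2's drink must be milk (nothing else left).
So house 3 gets wine for drink.
So house 3 gets jazz for music genre.
Clue 6 places the cello player in house 4.
House 1's drink must be tea (nothing else left).
That leaves violin as the instrument for house 3.
By clue 5, the tulip grower is in house 1.
House 1's instrument must be saxophone (nothing else left).
House 4 flower: only peony fits.
House 2 flower: only dahlia fits.
So: house 1 = tea/blues/saxophone/tulip, house 2 = milk/classical/flute/dahlia, house 3 = wine/jazz/violin/carnation, house 4 = juice/rock/cello/peony.

flute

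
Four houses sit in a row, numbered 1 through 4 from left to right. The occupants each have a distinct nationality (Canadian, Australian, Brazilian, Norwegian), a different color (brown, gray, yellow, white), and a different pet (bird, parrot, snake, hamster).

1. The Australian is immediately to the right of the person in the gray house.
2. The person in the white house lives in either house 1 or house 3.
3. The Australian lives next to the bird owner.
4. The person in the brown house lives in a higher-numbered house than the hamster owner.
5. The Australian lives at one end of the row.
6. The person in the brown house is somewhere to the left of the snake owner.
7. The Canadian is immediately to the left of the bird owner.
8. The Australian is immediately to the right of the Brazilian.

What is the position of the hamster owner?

Clue 5 places the Australian in house 4.
Clue 8: the Brazilian is in house 3.
So house 4 gets yellow for color.
From clue 1, the person in the gray house must be in house 3.
Clue 3 places the bird owner in house 3.
By clue 7, the Canadian is in house 2.
That leaves Norwegian as the nationality for house 1.
The only color still possible for house 1 is white.
House 2's color must be brown (nothing else left).
House 4 pet: only snake fits.
Clue 4: the hamster owner is in house 1.
The only pet still possible for house 2 is parrot.
So: house 1 = Norwegian/white/hamster, house 2 = Canadian/brown/parrot, house 3 = Brazilian/gray/bird, house 4 = Australian/yellow/snake.

1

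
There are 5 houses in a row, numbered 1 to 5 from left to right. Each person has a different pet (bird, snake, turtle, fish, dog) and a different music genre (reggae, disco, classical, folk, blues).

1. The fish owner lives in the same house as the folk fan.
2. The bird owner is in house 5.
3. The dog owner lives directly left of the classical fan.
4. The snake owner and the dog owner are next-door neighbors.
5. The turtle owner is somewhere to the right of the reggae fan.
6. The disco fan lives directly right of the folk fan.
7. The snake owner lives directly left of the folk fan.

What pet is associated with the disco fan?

turtle

Clue 2 places the bird owner in house 5.
The fish owner is narrowed to house 2 or 3 or 4; consider each.
Placing it in house 2 and house 4 leads to a contradiction, so it's in house 3.
Clue 1 places the folk fan in house 3.
From clue 6, the disco fan must be in house 4.
Clue 7: the snake owner is in house 2.
That leaves dog as the pet for house 1.
That leaves turtle as the pet for house 4.
Clue 3 places the classical fan in house 2.
That leaves blues as the music genre for house 5.
The only music genre still possible for house 1 is reggae.
So: house 1 = dog/reggae, house 2 = snake/classical, house 3 = fish/folk, house 4 = turtle/disco, house 5 = bird/blues.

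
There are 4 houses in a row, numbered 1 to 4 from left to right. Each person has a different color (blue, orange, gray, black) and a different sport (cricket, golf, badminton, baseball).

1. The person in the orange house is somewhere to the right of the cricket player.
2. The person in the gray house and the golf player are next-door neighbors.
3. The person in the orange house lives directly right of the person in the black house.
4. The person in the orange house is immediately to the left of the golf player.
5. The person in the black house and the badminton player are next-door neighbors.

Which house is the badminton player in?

The person in the black house is narrowed to house 1 or 2; consider each.
Placing it in house 2 leads to a contradiction, so it's in house 1.
From clue 3, the person in the orange house must be in house 2.
The golf player is in house 3 (clue 4).
Clue 5: the badminton player is in house 2.
House 4's sport must be baseball (nothing else left).
Clue 2: the person in the gray house is in house 4.
The only color still possible for house 3 is blue.
That leaves cricket as the sport for house 1.
So: house 1 = black/cricket, house 2 = orange/badminton, house 3 = blue/golf, house 4 = gray/baseball.

2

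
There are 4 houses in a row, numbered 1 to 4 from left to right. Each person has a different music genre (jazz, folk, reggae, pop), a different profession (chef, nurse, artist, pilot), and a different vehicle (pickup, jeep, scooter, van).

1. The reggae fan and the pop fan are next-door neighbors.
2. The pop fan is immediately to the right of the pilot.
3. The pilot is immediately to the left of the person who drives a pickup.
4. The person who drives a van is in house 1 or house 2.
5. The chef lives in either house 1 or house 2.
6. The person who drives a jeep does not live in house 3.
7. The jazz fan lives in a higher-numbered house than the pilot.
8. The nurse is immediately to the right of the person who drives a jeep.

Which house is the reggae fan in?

House 4's profession must be artist (nothing else left).
The chef is narrowed to house 1 or 2; consider each.
Placing it in house 2 leads to a contradiction, so it's in house 1.
That leaves folk as the music genre for house 1.
So house 2 gets reggae for music genre.
The pop fan is in house 3 (clue 1).
From clue 2, the pilot must be in house 2.
The person who drives a pickup is in house 3 (clue 3).
House 4's music genre must be jazz (nothing else left).
House 3 profession: only nurse fits.
The only vehicle still possible for house 4 is scooter.
From clue 8, the person who drives a jeep must be in house 2.
That leaves van as the vehicle for house 1.
So: house 1 = folk/chef/van, house 2 = reggae/pilot/jeep, house 3 = pop/nurse/pickup, house 4 = jazz/artist/scooter.

2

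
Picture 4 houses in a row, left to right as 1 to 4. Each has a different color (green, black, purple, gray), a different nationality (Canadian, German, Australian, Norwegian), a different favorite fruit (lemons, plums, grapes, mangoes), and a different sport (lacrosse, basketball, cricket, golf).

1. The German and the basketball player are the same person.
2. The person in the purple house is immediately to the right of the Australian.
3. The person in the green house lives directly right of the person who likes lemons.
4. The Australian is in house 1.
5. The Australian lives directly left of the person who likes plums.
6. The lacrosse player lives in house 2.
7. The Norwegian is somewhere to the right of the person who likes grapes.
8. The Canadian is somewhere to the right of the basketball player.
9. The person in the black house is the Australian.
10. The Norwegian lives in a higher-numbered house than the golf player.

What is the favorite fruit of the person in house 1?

grapes

Clue 4 places the Australian in house 1.
Clue 5 places the person who likes plums in house 2.
The lacrosse player is in house 2 (clue 6).
The person in the black house is in house 1 (clue 9).
The only favorite fruit still possible for house 4 is mangoes.
House 4's sport must be cricket (nothing else left).
From clue 1, the German must be in house 3.
The basketball player is in house 3 (clue 1).
By clue 2, the person in the purple house is in house 2.
The Canadian is in house 4 (clue 8).
House 3's color must be gray (nothing else left).
House 4 color: only green fits.
House 2 nationality: only Norwegian fits.
The only sport still possible for house 1 is golf.
The person who likes lemons is in house 3 (clue 3).
From clue 7, the person who likes grapes must be in house 1.
So: house 1 = black/Australian/grapes/golf, house 2 = purple/Norwegian/plums/lacrosse, house 3 = gray/German/lemons/basketball, house 4 = green/Canadian/mangoes/cricket.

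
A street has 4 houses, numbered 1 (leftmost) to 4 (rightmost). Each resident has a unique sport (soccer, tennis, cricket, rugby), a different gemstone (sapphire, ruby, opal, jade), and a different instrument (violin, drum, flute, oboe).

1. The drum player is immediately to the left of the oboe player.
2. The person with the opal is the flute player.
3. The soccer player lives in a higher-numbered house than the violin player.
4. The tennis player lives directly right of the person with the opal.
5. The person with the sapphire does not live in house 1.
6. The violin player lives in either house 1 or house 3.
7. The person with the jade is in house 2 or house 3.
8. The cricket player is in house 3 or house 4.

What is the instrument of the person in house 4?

The only sport still possible for house 1 is rugby.
The only instrument still possible for house 4 is oboe.
By clue 1, the drum player is in house 3.
The only instrument still possible for house 2 is flute.
The person with the opal is in house 2 (clue 2).
Clue 4 places the tennis player in house 3.
So house 2 gets soccer for sport.
House 4's sport must be cricket (nothing else left).
The only gemstone still possible for house 1 is ruby.
So house 3 gets jade for gemstone.
House 4 gemstone: only sapphire fits.
House 1's instrument must be violin (nothing else left).
So: house 1 = rugby/ruby/violin, house 2 = soccer/opal/flute, house 3 = tennis/jade/drum, house 4 = cricket/sapphire/oboe.

oboe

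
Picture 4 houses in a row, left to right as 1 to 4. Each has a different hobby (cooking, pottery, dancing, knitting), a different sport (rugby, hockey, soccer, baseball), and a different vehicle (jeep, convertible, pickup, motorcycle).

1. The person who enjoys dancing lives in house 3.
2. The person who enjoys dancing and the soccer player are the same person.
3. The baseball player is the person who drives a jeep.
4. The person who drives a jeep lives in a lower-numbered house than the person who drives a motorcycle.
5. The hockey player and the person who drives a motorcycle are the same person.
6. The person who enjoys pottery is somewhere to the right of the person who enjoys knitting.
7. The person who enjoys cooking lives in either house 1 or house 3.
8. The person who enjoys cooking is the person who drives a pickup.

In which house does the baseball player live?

Clue 1: the person who enjoys dancing is in house 3.
From clue 2, the soccer player must be in house 3.
House 4 hobby: only pottery fits.
Clue 8 places the person who drives a pickup in house 1.
The only hobby still possible for house 1 is cooking.
House 2 hobby: only knitting fits.
So house 3 gets convertible for vehicle.
House 4 vehicle: only motorcycle fits.
Clue 3: the baseball player is in house 2.
Clue 5: the hockey player is in house 4.
That leaves rugby as the sport for house 1.
The only vehicle still possible for house 2 is jeep.
So: house 1 = cooking/rugby/pickup, house 2 = knitting/baseball/jeep, house 3 = dancing/soccer/convertible, house 4 = pottery/hockey/motorcycle.

2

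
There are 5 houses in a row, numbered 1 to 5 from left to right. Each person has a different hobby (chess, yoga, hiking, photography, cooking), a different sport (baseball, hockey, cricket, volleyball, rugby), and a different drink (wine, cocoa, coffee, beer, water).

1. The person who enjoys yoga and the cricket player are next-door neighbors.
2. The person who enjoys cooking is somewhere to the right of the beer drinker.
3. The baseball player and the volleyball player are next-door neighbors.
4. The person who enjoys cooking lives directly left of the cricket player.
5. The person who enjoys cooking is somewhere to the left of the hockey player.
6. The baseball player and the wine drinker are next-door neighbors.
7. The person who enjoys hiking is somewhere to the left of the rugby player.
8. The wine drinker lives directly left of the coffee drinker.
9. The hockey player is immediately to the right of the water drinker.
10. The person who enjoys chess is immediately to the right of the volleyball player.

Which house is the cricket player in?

The person who enjoys cooking is narrowed to house 2 or 3 or 4; consider each.
Placing it in house 3 and house 4 leads to a contradiction, so it's in house 2.
Clue 2: the beer drinker is in house 1.
Clue 4: the cricket player is in house 3.
By clue 1, the person who enjoys yoga is in house 4.
House 1's sport must be baseball (nothing else left).
From clue 3, the volleyball player must be in house 2.
Clue 6 places the wine drinker in house 2.
Clue 8 places the coffee drinker in house 3.
Clue 10 places the person who enjoys chess in house 3.
House 1's hobby must be hiking (nothing else left).
House 5's hobby must be photography (nothing else left).
That leaves water as the drink for house 4.
So house 5 gets cocoa for drink.
Clue 9 places the hockey player in house 5.
The only sport still possible for house 4 is rugby.
So: house 1 = hiking/baseball/beer, house 2 = cooking/volleyball/wine, house 3 = chess/cricket/coffee, house 4 = yoga/rugby/water, house 5 = photography/hockey/cocoa.

3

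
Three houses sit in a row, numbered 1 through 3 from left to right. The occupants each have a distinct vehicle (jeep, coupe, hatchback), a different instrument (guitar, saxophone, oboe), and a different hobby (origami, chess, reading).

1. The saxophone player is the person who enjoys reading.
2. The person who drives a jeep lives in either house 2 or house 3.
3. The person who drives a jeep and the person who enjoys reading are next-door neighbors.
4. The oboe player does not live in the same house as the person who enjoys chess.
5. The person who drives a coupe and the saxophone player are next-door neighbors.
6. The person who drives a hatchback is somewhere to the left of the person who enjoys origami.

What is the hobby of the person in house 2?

reading

The person who drives a hatchback is narrowed to house 1 or 2; consider each.
Placing it in house 1 leads to a contradiction, so it's in house 2.
From clue 6, the person who enjoys origami must be in house 3.
That leaves coupe as the vehicle for house 1.
So house 3 gets jeep for vehicle.
From clue 3, the person who enjoys reading must be in house 2.
By clue 5, the saxophone player is in house 2.
House 1 hobby: only chess fits.
By clue 4, the oboe player is in house 3.
So house 1 gets guitar for instrument.
So: house 1 = coupe/guitar/chess, house 2 = hatchback/saxophone/reading, house 3 = jeep/oboe/origami.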